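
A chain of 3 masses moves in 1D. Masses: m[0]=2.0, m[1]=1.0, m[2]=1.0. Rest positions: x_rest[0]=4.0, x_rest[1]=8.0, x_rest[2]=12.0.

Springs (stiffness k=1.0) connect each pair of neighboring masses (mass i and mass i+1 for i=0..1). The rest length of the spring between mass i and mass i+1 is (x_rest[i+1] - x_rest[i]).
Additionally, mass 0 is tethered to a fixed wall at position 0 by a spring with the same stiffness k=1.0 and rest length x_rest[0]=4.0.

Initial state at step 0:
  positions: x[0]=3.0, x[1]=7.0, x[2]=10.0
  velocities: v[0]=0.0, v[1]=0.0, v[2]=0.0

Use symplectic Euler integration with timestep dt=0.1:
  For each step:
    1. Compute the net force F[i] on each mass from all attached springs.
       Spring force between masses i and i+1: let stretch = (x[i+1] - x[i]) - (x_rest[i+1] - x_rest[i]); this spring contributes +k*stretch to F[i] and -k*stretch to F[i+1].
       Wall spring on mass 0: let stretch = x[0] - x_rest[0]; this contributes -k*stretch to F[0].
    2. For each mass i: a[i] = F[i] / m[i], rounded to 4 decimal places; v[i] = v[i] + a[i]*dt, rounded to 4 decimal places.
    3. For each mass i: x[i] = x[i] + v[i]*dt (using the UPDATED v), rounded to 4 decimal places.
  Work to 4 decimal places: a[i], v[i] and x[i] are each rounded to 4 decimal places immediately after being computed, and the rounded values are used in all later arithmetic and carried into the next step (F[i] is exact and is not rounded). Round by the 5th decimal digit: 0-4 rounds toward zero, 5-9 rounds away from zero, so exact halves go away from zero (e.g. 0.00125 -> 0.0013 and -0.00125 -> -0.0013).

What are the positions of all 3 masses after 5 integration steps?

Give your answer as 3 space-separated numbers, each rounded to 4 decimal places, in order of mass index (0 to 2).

Step 0: x=[3.0000 7.0000 10.0000] v=[0.0000 0.0000 0.0000]
Step 1: x=[3.0050 6.9900 10.0100] v=[0.0500 -0.1000 0.1000]
Step 2: x=[3.0149 6.9704 10.0298] v=[0.0990 -0.1965 0.1980]
Step 3: x=[3.0295 6.9418 10.0590] v=[0.1460 -0.2861 0.2921]
Step 4: x=[3.0485 6.9052 10.0970] v=[0.1901 -0.3656 0.3804]
Step 5: x=[3.0716 6.8620 10.1431] v=[0.2305 -0.4321 0.4612]

Answer: 3.0716 6.8620 10.1431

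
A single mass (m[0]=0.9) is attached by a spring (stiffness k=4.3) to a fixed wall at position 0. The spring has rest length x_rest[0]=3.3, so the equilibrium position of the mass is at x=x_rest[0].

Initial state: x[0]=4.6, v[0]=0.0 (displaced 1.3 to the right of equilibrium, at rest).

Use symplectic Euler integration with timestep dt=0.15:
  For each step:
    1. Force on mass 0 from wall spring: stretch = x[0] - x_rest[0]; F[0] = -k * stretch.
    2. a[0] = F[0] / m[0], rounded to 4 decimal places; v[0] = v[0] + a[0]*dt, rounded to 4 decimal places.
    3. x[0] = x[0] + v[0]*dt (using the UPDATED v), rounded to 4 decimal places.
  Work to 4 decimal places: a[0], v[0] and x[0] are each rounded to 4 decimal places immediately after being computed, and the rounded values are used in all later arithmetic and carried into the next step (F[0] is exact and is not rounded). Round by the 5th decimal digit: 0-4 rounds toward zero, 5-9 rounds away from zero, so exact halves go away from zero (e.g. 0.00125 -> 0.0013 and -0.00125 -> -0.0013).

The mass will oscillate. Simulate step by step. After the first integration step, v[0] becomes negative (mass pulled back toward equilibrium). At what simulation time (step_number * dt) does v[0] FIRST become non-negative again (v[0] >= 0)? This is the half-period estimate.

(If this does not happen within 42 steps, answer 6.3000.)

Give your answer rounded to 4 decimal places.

Step 0: x=[4.6000] v=[0.0000]
Step 1: x=[4.4602] v=[-0.9317]
Step 2: x=[4.1957] v=[-1.7632]
Step 3: x=[3.8349] v=[-2.4051]
Step 4: x=[3.4166] v=[-2.7884]
Step 5: x=[2.9858] v=[-2.8720]
Step 6: x=[2.5888] v=[-2.6468]
Step 7: x=[2.2682] v=[-2.1371]
Step 8: x=[2.0586] v=[-1.3976]
Step 9: x=[1.9824] v=[-0.5079]
Step 10: x=[2.0479] v=[0.4364]
First v>=0 after going negative at step 10, time=1.5000

Answer: 1.5000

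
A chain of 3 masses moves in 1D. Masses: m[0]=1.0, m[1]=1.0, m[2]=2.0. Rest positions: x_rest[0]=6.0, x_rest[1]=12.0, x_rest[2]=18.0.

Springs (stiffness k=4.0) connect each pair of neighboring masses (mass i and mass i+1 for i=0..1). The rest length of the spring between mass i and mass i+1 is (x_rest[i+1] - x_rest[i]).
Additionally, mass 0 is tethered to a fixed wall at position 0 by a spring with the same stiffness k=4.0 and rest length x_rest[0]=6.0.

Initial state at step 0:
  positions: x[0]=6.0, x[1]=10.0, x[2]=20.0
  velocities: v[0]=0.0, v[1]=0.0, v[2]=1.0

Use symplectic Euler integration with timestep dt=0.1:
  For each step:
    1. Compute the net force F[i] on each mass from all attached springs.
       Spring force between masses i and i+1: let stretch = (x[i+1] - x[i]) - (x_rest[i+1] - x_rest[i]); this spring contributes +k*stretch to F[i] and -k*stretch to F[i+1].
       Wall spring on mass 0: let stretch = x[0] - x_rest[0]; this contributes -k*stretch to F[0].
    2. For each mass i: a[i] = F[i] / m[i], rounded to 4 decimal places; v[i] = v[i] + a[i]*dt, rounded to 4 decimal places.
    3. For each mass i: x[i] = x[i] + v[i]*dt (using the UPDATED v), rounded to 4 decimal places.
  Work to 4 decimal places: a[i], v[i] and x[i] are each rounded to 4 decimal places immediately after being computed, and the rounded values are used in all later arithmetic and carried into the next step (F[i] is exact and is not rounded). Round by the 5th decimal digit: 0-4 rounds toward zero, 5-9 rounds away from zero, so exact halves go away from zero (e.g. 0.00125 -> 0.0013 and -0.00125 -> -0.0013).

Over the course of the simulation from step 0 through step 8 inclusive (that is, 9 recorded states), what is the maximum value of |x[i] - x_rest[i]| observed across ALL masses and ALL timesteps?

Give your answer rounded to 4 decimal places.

Answer: 2.7097

Derivation:
Step 0: x=[6.0000 10.0000 20.0000] v=[0.0000 0.0000 1.0000]
Step 1: x=[5.9200 10.2400 20.0200] v=[-0.8000 2.4000 0.2000]
Step 2: x=[5.7760 10.6984 19.9644] v=[-1.4400 4.5840 -0.5560]
Step 3: x=[5.5979 11.3305 19.8435] v=[-1.7814 6.3214 -1.2092]
Step 4: x=[5.4252 12.0739 19.6723] v=[-1.7275 7.4336 -1.7118]
Step 5: x=[5.3014 12.8553 19.4692] v=[-1.2381 7.8135 -2.0315]
Step 6: x=[5.2677 13.5991 19.2538] v=[-0.3371 7.4375 -2.1543]
Step 7: x=[5.3565 14.2358 19.0453] v=[0.8884 6.3668 -2.0852]
Step 8: x=[5.5863 14.7097 18.8606] v=[2.2975 4.7389 -1.8471]
Max displacement = 2.7097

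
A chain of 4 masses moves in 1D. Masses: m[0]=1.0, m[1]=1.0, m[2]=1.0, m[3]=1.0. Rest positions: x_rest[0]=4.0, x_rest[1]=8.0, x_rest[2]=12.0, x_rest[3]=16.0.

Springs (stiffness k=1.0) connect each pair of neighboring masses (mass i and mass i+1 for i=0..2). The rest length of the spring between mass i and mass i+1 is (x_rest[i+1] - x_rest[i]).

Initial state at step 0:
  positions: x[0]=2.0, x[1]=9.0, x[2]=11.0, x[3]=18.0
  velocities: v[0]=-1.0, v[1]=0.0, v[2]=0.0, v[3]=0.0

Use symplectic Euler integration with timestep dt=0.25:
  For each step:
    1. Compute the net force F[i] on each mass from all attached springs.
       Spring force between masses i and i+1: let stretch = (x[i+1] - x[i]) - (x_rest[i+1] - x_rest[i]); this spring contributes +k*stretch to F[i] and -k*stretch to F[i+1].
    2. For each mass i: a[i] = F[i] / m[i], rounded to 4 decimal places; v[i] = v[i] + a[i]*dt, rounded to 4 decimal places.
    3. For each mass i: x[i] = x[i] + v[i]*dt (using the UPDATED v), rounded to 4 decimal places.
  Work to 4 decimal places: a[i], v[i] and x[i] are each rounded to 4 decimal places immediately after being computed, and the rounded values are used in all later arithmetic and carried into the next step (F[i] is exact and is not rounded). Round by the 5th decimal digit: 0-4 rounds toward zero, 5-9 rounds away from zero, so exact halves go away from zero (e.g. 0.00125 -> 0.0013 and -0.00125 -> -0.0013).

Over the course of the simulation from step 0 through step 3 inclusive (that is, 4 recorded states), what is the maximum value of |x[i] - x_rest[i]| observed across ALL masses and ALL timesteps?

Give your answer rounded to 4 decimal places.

Answer: 2.0625

Derivation:
Step 0: x=[2.0000 9.0000 11.0000 18.0000] v=[-1.0000 0.0000 0.0000 0.0000]
Step 1: x=[1.9375 8.6875 11.3125 17.8125] v=[-0.2500 -1.2500 1.2500 -0.7500]
Step 2: x=[2.0469 8.1172 11.8672 17.4688] v=[0.4375 -2.2813 2.2188 -1.3750]
Step 3: x=[2.2857 7.4019 12.5376 17.0250] v=[0.9551 -2.8614 2.6817 -1.7754]
Max displacement = 2.0625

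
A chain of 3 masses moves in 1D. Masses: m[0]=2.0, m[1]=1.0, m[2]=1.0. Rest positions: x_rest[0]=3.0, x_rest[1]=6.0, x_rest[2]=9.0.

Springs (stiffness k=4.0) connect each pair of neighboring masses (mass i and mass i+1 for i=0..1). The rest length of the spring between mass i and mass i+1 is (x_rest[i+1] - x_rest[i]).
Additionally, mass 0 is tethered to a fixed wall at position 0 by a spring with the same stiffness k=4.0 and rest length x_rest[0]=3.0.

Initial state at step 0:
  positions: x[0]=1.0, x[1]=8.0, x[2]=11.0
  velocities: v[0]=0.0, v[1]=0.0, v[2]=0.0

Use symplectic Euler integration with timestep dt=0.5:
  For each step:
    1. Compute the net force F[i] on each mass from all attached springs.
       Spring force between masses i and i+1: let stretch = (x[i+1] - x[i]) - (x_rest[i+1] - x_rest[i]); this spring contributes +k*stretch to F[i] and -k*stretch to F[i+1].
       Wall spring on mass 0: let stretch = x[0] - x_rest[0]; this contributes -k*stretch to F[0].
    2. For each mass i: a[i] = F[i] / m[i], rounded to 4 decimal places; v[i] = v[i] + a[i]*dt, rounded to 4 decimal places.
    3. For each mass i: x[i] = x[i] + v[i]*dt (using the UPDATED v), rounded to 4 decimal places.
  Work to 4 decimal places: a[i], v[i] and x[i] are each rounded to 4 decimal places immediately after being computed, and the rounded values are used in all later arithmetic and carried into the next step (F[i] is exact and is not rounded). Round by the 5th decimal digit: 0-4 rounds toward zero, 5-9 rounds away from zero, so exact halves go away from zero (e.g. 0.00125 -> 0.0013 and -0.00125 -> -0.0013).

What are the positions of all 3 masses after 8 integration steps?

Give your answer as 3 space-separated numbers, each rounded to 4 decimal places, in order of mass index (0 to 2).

Answer: 4.8750 4.6250 6.7500

Derivation:
Step 0: x=[1.0000 8.0000 11.0000] v=[0.0000 0.0000 0.0000]
Step 1: x=[4.0000 4.0000 11.0000] v=[6.0000 -8.0000 0.0000]
Step 2: x=[5.0000 7.0000 7.0000] v=[2.0000 6.0000 -8.0000]
Step 3: x=[4.5000 8.0000 6.0000] v=[-1.0000 2.0000 -2.0000]
Step 4: x=[3.5000 3.5000 10.0000] v=[-2.0000 -9.0000 8.0000]
Step 5: x=[0.7500 5.5000 10.5000] v=[-5.5000 4.0000 1.0000]
Step 6: x=[0.0000 7.7500 9.0000] v=[-1.5000 4.5000 -3.0000]
Step 7: x=[3.1250 3.5000 9.2500] v=[6.2500 -8.5000 0.5000]
Step 8: x=[4.8750 4.6250 6.7500] v=[3.5000 2.2500 -5.0000]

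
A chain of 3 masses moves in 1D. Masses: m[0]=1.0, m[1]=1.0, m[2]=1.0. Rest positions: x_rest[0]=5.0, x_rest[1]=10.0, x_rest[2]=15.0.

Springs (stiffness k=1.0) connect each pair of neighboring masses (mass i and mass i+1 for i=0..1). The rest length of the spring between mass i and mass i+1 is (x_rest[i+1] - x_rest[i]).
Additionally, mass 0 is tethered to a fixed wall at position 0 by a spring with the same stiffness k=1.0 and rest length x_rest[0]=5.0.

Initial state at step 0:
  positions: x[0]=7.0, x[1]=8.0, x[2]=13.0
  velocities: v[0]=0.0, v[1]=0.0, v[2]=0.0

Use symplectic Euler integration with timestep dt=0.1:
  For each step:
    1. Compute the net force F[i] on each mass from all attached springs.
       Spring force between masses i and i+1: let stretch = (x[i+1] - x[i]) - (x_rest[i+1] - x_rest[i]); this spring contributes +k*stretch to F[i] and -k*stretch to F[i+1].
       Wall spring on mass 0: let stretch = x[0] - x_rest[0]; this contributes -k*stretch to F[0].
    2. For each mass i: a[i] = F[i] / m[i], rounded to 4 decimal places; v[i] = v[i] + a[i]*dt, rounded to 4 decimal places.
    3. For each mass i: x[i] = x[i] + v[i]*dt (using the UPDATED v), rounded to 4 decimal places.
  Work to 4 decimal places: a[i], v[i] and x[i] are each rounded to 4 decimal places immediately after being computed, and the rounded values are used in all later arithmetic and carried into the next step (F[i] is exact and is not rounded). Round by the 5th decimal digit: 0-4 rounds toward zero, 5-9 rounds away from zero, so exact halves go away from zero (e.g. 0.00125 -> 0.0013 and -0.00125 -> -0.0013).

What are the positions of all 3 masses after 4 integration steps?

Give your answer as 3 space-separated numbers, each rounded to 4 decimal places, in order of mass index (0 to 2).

Step 0: x=[7.0000 8.0000 13.0000] v=[0.0000 0.0000 0.0000]
Step 1: x=[6.9400 8.0400 13.0000] v=[-0.6000 0.4000 0.0000]
Step 2: x=[6.8216 8.1186 13.0004] v=[-1.1840 0.7860 0.0040]
Step 3: x=[6.6480 8.2331 13.0020] v=[-1.7365 1.1445 0.0158]
Step 4: x=[6.4237 8.3794 13.0059] v=[-2.2428 1.4629 0.0389]

Answer: 6.4237 8.3794 13.0059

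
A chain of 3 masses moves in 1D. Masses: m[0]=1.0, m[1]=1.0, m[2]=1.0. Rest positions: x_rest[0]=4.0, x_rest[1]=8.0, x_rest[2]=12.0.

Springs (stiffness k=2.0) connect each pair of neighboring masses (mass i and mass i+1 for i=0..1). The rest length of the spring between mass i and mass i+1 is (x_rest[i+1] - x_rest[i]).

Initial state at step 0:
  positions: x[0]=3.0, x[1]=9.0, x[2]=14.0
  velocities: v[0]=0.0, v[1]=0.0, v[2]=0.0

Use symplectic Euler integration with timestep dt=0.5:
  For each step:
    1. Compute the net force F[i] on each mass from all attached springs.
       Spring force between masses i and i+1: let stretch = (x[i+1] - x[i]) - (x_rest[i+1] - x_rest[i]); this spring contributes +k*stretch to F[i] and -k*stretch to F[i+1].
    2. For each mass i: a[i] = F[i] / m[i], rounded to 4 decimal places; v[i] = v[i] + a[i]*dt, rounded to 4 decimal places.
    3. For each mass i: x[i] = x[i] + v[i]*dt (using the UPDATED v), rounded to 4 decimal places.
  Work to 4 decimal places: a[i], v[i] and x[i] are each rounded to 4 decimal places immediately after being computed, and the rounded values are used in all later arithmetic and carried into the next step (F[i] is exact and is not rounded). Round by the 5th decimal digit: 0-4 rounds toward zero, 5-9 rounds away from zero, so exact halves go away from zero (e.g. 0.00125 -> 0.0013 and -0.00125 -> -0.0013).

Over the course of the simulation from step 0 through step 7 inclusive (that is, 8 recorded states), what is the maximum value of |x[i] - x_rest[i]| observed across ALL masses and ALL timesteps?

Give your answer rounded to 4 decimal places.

Step 0: x=[3.0000 9.0000 14.0000] v=[0.0000 0.0000 0.0000]
Step 1: x=[4.0000 8.5000 13.5000] v=[2.0000 -1.0000 -1.0000]
Step 2: x=[5.2500 8.2500 12.5000] v=[2.5000 -0.5000 -2.0000]
Step 3: x=[6.0000 8.6250 11.3750] v=[1.5000 0.7500 -2.2500]
Step 4: x=[6.0625 9.0625 10.8750] v=[0.1250 0.8750 -1.0000]
Step 5: x=[5.6250 8.9063 11.4688] v=[-0.8750 -0.3125 1.1875]
Step 6: x=[4.8282 8.3907 12.7813] v=[-1.5937 -1.0313 2.6250]
Step 7: x=[3.8126 8.2891 13.8985] v=[-2.0312 -0.2032 2.2344]
Max displacement = 2.0625

Answer: 2.0625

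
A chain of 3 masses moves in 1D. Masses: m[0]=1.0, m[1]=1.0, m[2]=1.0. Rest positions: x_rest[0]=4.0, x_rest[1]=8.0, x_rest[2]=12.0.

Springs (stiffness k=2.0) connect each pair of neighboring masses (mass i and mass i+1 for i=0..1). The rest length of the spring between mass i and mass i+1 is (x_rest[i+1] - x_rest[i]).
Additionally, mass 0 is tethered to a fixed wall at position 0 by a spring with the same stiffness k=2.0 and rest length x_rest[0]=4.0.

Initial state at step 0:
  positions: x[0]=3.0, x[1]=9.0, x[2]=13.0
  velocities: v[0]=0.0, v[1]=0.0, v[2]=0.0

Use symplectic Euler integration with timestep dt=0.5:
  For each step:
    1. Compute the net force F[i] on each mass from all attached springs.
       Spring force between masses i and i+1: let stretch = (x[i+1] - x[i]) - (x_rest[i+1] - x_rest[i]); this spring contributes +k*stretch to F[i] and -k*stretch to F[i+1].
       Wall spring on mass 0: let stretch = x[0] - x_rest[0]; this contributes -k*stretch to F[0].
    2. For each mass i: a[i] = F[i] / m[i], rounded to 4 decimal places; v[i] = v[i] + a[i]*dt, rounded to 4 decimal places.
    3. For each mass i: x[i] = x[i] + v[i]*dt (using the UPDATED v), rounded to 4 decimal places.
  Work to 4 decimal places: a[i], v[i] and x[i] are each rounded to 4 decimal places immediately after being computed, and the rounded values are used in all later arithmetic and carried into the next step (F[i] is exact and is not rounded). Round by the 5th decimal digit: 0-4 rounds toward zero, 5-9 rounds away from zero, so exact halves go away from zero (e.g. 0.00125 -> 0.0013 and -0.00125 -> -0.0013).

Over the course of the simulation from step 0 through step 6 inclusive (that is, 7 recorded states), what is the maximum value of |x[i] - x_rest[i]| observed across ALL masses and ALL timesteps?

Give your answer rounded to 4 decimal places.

Step 0: x=[3.0000 9.0000 13.0000] v=[0.0000 0.0000 0.0000]
Step 1: x=[4.5000 8.0000 13.0000] v=[3.0000 -2.0000 0.0000]
Step 2: x=[5.5000 7.7500 12.5000] v=[2.0000 -0.5000 -1.0000]
Step 3: x=[4.8750 8.7500 11.6250] v=[-1.2500 2.0000 -1.7500]
Step 4: x=[3.7500 9.2500 11.3125] v=[-2.2500 1.0000 -0.6250]
Step 5: x=[3.5000 8.0313 11.9688] v=[-0.5000 -2.4375 1.3125]
Step 6: x=[3.7657 6.5157 12.6563] v=[0.5313 -3.0313 1.3750]
Max displacement = 1.5000

Answer: 1.5000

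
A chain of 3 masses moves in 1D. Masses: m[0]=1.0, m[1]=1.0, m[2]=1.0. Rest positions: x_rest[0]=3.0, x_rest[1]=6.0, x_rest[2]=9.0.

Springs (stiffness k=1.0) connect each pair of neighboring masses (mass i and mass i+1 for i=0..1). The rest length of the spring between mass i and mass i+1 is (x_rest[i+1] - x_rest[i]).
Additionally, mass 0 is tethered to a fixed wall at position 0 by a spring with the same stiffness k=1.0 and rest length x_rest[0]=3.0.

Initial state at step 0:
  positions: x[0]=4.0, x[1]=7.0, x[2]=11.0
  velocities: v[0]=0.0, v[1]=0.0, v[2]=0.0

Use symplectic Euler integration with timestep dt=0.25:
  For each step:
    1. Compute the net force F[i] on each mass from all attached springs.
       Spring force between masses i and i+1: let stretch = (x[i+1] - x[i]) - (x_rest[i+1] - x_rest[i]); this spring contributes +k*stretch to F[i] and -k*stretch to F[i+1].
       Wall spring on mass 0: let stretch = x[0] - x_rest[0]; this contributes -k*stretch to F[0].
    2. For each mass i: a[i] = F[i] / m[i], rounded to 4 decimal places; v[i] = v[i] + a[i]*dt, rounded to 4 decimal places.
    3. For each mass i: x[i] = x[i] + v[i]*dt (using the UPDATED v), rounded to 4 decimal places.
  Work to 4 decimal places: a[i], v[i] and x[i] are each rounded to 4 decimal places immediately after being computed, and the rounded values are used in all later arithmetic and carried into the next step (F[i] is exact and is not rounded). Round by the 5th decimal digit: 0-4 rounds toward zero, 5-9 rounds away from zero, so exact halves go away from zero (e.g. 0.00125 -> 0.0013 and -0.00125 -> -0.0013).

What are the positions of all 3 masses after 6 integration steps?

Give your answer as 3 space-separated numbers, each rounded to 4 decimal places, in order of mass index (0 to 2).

Answer: 3.3244 7.4581 10.1238

Derivation:
Step 0: x=[4.0000 7.0000 11.0000] v=[0.0000 0.0000 0.0000]
Step 1: x=[3.9375 7.0625 10.9375] v=[-0.2500 0.2500 -0.2500]
Step 2: x=[3.8242 7.1719 10.8203] v=[-0.4531 0.4375 -0.4688]
Step 3: x=[3.6812 7.3001 10.6626] v=[-0.5722 0.5127 -0.6309]
Step 4: x=[3.5343 7.4123 10.4822] v=[-0.5878 0.4486 -0.7215]
Step 5: x=[3.4088 7.4740 10.2975] v=[-0.5019 0.2466 -0.7390]
Step 6: x=[3.3244 7.4581 10.1238] v=[-0.3378 -0.0638 -0.6949]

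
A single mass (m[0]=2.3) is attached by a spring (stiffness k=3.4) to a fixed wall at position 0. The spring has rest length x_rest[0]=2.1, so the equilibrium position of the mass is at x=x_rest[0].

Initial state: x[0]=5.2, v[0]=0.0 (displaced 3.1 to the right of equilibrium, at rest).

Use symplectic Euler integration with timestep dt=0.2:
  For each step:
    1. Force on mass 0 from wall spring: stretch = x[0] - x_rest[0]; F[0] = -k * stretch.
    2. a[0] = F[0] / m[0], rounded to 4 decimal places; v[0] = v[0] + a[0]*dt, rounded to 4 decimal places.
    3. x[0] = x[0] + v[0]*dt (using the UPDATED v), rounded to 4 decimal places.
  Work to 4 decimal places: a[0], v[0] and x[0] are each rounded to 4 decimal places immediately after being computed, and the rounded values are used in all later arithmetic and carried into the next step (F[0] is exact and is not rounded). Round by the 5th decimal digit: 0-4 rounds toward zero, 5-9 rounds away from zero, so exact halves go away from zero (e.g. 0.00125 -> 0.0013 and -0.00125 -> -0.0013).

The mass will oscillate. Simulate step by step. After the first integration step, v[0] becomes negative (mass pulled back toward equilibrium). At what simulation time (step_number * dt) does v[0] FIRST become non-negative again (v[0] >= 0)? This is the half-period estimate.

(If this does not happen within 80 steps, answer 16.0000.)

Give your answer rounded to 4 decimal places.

Answer: 2.6000

Derivation:
Step 0: x=[5.2000] v=[0.0000]
Step 1: x=[5.0167] v=[-0.9165]
Step 2: x=[4.6609] v=[-1.7788]
Step 3: x=[4.1537] v=[-2.5359]
Step 4: x=[3.5251] v=[-3.1431]
Step 5: x=[2.8122] v=[-3.5644]
Step 6: x=[2.0572] v=[-3.7750]
Step 7: x=[1.3047] v=[-3.7623]
Step 8: x=[0.5993] v=[-3.5272]
Step 9: x=[-0.0174] v=[-3.0835]
Step 10: x=[-0.5089] v=[-2.4575]
Step 11: x=[-0.8461] v=[-1.6862]
Step 12: x=[-1.0091] v=[-0.8152]
Step 13: x=[-0.9883] v=[0.1040]
First v>=0 after going negative at step 13, time=2.6000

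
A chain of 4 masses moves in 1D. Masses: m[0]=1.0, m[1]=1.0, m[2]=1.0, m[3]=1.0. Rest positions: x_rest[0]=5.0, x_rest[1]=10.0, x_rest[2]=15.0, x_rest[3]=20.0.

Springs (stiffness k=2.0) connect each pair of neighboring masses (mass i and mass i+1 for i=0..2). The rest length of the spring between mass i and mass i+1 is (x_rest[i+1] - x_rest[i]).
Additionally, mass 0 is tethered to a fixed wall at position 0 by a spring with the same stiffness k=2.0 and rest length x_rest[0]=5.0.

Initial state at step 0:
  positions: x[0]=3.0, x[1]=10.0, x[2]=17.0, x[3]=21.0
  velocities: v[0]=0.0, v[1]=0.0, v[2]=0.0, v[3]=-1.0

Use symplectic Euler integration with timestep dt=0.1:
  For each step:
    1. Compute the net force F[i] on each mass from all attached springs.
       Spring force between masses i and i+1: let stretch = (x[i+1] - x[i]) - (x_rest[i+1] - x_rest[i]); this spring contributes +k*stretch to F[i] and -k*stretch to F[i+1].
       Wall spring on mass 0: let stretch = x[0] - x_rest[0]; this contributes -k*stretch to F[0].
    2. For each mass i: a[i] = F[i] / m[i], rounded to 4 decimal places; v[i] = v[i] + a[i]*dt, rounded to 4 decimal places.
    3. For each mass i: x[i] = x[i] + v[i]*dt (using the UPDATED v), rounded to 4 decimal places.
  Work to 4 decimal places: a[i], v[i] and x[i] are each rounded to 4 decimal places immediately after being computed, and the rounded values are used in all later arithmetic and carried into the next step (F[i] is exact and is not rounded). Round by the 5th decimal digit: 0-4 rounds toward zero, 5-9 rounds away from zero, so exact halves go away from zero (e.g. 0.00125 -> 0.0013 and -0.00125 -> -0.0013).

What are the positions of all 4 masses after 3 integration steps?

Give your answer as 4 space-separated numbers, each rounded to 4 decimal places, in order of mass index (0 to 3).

Step 0: x=[3.0000 10.0000 17.0000 21.0000] v=[0.0000 0.0000 0.0000 -1.0000]
Step 1: x=[3.0800 10.0000 16.9400 20.9200] v=[0.8000 0.0000 -0.6000 -0.8000]
Step 2: x=[3.2368 10.0004 16.8208 20.8604] v=[1.5680 0.0040 -1.1920 -0.5960]
Step 3: x=[3.4641 10.0019 16.6460 20.8200] v=[2.2734 0.0154 -1.7482 -0.4039]

Answer: 3.4641 10.0019 16.6460 20.8200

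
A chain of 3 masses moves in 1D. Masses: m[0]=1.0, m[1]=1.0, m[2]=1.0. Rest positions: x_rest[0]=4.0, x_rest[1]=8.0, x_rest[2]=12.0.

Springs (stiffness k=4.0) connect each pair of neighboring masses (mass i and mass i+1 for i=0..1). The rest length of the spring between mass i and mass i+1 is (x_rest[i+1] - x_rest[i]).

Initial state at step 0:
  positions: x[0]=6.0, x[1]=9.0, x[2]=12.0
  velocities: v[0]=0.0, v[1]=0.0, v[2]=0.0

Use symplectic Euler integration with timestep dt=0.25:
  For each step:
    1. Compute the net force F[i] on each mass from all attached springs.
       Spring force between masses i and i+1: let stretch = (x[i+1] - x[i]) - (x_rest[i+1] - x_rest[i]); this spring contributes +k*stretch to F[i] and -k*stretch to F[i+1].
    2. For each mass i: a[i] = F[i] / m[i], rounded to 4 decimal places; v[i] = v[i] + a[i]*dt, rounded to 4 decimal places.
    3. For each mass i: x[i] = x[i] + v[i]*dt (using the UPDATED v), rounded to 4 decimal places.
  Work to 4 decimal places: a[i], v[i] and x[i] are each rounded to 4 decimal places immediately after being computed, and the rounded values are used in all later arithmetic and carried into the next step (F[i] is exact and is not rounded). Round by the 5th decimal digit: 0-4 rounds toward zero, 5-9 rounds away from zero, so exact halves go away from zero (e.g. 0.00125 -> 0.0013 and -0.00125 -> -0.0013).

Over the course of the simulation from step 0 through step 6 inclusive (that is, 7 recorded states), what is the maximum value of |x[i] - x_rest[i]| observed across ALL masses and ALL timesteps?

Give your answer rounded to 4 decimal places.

Answer: 2.0223

Derivation:
Step 0: x=[6.0000 9.0000 12.0000] v=[0.0000 0.0000 0.0000]
Step 1: x=[5.7500 9.0000 12.2500] v=[-1.0000 0.0000 1.0000]
Step 2: x=[5.3125 9.0000 12.6875] v=[-1.7500 0.0000 1.7500]
Step 3: x=[4.7969 9.0000 13.2031] v=[-2.0625 0.0000 2.0625]
Step 4: x=[4.3321 9.0000 13.6680] v=[-1.8594 0.0000 1.8594]
Step 5: x=[4.0342 9.0000 13.9659] v=[-1.1915 0.0001 1.1914]
Step 6: x=[3.9778 9.0001 14.0223] v=[-0.2257 0.0002 0.2255]
Max displacement = 2.0223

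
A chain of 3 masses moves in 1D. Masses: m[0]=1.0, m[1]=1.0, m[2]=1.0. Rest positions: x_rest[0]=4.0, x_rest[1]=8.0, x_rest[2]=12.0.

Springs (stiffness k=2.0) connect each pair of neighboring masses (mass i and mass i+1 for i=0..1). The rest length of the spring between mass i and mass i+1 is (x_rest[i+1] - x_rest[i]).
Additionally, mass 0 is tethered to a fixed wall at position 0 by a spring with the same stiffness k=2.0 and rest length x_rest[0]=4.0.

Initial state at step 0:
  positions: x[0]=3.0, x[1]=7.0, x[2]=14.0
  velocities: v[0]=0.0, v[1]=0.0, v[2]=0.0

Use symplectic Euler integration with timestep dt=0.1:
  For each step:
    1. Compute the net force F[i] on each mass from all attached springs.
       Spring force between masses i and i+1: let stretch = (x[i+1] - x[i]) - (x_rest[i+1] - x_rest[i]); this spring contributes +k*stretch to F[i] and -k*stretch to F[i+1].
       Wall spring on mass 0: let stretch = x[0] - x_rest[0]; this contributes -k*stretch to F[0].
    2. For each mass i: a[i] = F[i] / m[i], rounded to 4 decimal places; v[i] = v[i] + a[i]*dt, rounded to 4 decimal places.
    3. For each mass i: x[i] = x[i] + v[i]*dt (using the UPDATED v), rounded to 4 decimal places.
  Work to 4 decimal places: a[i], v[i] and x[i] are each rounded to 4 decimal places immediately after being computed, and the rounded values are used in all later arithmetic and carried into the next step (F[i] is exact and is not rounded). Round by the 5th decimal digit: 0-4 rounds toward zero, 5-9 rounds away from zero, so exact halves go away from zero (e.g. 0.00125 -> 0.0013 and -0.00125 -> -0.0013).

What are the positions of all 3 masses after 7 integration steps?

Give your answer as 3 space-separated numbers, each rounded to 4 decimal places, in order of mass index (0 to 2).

Answer: 3.5947 8.3137 12.5998

Derivation:
Step 0: x=[3.0000 7.0000 14.0000] v=[0.0000 0.0000 0.0000]
Step 1: x=[3.0200 7.0600 13.9400] v=[0.2000 0.6000 -0.6000]
Step 2: x=[3.0604 7.1768 13.8224] v=[0.4040 1.1680 -1.1760]
Step 3: x=[3.1219 7.3442 13.6519] v=[0.6152 1.6738 -1.7051]
Step 4: x=[3.2054 7.5533 13.4352] v=[0.8353 2.0909 -2.1666]
Step 5: x=[3.3118 7.7931 13.1809] v=[1.0638 2.3977 -2.5430]
Step 6: x=[3.4416 8.0510 12.8988] v=[1.2977 2.5790 -2.8206]
Step 7: x=[3.5947 8.3137 12.5998] v=[1.5313 2.6267 -2.9902]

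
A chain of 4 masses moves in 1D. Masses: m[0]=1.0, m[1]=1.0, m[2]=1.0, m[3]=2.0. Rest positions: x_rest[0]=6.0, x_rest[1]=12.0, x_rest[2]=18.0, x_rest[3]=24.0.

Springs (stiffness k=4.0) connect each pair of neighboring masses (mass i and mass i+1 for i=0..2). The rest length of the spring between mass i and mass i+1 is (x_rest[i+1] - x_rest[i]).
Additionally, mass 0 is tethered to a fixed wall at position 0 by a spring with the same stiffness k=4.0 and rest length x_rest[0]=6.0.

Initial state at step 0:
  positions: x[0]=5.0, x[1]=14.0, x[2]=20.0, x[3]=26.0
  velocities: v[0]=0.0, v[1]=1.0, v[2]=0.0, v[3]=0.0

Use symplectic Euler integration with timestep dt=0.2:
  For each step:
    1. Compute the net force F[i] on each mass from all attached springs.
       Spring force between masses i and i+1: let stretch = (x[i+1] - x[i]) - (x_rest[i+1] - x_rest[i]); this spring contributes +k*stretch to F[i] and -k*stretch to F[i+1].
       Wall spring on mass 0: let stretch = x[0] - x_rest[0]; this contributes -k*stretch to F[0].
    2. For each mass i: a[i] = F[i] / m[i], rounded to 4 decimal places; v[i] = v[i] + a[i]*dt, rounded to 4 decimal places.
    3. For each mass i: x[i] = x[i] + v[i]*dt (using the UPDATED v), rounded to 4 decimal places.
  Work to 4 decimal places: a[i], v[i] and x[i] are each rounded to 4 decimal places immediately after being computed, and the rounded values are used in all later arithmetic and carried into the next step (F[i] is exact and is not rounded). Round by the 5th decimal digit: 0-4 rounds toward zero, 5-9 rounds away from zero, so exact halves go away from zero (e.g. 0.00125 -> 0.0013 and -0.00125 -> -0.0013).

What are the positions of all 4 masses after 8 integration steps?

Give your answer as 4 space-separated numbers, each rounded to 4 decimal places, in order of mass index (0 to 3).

Answer: 5.7684 13.9384 18.9510 25.2971

Derivation:
Step 0: x=[5.0000 14.0000 20.0000 26.0000] v=[0.0000 1.0000 0.0000 0.0000]
Step 1: x=[5.6400 13.7200 20.0000 26.0000] v=[3.2000 -1.4000 0.0000 0.0000]
Step 2: x=[6.6704 13.1520 19.9552 26.0000] v=[5.1520 -2.8400 -0.2240 0.0000]
Step 3: x=[7.6706 12.6355 19.7891 25.9964] v=[5.0010 -2.5827 -0.8307 -0.0179]
Step 4: x=[8.2379 12.4692 19.4716 25.9762] v=[2.8364 -0.8317 -1.5877 -0.1008]
Step 5: x=[8.1641 12.7462 19.0744 25.9157] v=[-0.3689 1.3852 -1.9859 -0.3026]
Step 6: x=[7.5172 13.3026 18.7593 25.7879] v=[-3.2345 2.7821 -1.5754 -0.6391]
Step 7: x=[6.5932 13.8064 18.6957 25.5778] v=[-4.6199 2.5191 -0.3179 -1.0505]
Step 8: x=[5.7684 13.9384 18.9510 25.2971] v=[-4.1239 0.6600 1.2763 -1.4033]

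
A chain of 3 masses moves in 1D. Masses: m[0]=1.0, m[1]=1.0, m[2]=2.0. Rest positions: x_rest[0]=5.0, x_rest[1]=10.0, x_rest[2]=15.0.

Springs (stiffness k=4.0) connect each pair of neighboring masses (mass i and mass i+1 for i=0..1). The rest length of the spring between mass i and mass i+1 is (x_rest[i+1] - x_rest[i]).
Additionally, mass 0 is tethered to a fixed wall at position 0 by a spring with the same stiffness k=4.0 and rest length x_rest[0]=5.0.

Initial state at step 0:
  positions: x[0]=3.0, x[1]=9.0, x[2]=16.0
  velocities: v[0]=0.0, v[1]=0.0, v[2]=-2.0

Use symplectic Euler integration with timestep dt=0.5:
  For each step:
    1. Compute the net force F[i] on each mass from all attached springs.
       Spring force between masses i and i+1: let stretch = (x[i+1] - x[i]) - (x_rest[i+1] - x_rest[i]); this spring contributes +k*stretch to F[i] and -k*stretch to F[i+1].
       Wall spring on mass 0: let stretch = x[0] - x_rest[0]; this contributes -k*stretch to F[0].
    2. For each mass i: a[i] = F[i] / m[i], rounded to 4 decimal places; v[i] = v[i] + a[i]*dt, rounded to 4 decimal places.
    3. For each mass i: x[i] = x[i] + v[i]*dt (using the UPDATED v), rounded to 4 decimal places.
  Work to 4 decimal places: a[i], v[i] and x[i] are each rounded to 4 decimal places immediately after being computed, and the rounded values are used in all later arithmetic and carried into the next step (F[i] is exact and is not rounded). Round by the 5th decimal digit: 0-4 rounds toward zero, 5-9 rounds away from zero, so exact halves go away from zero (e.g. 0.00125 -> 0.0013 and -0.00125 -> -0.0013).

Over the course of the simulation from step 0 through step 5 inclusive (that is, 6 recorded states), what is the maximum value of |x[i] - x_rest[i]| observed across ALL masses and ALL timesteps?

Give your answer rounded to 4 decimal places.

Answer: 3.2500

Derivation:
Step 0: x=[3.0000 9.0000 16.0000] v=[0.0000 0.0000 -2.0000]
Step 1: x=[6.0000 10.0000 14.0000] v=[6.0000 2.0000 -4.0000]
Step 2: x=[7.0000 11.0000 12.5000] v=[2.0000 2.0000 -3.0000]
Step 3: x=[5.0000 9.5000 12.7500] v=[-4.0000 -3.0000 0.5000]
Step 4: x=[2.5000 6.7500 13.8750] v=[-5.0000 -5.5000 2.2500]
Step 5: x=[1.7500 6.8750 13.9375] v=[-1.5000 0.2500 0.1250]
Max displacement = 3.2500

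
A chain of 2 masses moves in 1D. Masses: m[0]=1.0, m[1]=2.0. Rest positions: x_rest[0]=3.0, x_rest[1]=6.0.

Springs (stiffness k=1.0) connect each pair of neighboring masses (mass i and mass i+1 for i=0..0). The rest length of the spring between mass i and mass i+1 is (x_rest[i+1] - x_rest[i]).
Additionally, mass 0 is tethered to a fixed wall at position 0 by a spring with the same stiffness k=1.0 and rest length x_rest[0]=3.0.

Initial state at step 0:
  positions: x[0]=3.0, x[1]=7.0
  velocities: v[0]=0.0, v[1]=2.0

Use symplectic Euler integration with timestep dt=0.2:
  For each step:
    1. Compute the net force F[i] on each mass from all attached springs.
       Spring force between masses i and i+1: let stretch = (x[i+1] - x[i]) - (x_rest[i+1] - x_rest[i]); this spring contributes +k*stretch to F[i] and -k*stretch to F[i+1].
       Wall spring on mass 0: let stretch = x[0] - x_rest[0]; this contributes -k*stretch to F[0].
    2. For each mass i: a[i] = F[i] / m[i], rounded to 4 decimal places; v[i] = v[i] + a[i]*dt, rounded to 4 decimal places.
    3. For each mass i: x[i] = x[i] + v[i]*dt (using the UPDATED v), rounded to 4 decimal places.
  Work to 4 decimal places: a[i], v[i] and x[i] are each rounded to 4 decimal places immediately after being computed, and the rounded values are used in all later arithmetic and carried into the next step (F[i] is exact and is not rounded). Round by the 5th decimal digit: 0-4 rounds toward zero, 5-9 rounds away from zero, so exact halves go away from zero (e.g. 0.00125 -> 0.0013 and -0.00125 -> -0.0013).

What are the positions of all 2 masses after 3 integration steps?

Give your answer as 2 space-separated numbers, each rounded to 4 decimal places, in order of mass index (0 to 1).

Step 0: x=[3.0000 7.0000] v=[0.0000 2.0000]
Step 1: x=[3.0400 7.3800] v=[0.2000 1.9000]
Step 2: x=[3.1320 7.7332] v=[0.4600 1.7660]
Step 3: x=[3.2828 8.0544] v=[0.7538 1.6059]

Answer: 3.2828 8.0544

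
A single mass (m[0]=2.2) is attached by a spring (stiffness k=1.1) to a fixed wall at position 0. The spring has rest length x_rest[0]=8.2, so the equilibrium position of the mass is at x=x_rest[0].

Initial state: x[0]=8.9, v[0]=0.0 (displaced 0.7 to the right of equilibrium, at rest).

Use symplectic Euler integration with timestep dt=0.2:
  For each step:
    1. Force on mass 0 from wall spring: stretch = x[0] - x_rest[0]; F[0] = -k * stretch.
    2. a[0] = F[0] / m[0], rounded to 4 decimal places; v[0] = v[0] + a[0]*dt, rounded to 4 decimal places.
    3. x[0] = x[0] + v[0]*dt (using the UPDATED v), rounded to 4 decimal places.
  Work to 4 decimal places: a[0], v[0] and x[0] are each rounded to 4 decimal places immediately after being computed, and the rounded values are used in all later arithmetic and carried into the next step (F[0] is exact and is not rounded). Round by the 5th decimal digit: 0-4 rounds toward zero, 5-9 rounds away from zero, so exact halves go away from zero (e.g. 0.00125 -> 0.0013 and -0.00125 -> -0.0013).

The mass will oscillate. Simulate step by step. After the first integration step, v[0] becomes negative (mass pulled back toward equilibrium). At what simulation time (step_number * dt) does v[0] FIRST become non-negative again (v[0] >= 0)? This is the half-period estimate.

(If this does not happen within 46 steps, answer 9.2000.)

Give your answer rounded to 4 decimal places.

Answer: 4.6000

Derivation:
Step 0: x=[8.9000] v=[0.0000]
Step 1: x=[8.8860] v=[-0.0700]
Step 2: x=[8.8583] v=[-0.1386]
Step 3: x=[8.8174] v=[-0.2044]
Step 4: x=[8.7642] v=[-0.2661]
Step 5: x=[8.6997] v=[-0.3225]
Step 6: x=[8.6252] v=[-0.3725]
Step 7: x=[8.5422] v=[-0.4150]
Step 8: x=[8.4524] v=[-0.4492]
Step 9: x=[8.3575] v=[-0.4744]
Step 10: x=[8.2595] v=[-0.4902]
Step 11: x=[8.1603] v=[-0.4962]
Step 12: x=[8.0619] v=[-0.4922]
Step 13: x=[7.9662] v=[-0.4784]
Step 14: x=[7.8752] v=[-0.4550]
Step 15: x=[7.7907] v=[-0.4225]
Step 16: x=[7.7144] v=[-0.3816]
Step 17: x=[7.6478] v=[-0.3330]
Step 18: x=[7.5922] v=[-0.2778]
Step 19: x=[7.5488] v=[-0.2170]
Step 20: x=[7.5184] v=[-0.1519]
Step 21: x=[7.5017] v=[-0.0837]
Step 22: x=[7.4989] v=[-0.0139]
Step 23: x=[7.5101] v=[0.0562]
First v>=0 after going negative at step 23, time=4.6000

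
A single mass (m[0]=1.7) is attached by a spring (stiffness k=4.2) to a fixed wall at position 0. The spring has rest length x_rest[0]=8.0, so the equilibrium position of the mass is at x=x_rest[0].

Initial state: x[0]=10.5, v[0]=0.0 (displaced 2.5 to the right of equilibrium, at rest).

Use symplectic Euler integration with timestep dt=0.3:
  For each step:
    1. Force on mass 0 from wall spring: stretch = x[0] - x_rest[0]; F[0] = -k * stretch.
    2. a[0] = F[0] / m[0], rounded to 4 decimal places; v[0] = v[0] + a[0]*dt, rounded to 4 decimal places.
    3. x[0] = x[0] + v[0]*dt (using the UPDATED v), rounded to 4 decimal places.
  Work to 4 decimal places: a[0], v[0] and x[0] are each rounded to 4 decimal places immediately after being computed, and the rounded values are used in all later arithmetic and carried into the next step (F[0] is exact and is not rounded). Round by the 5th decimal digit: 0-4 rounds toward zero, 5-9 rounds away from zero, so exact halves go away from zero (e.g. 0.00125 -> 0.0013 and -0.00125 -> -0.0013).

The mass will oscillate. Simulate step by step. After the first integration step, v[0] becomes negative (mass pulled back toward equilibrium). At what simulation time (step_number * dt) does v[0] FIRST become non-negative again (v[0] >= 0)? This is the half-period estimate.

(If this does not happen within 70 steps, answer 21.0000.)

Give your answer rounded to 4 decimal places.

Step 0: x=[10.5000] v=[0.0000]
Step 1: x=[9.9441] v=[-1.8530]
Step 2: x=[8.9559] v=[-3.2939]
Step 3: x=[7.7552] v=[-4.0024]
Step 4: x=[6.6089] v=[-3.8210]
Step 5: x=[5.7719] v=[-2.7900]
Step 6: x=[5.4303] v=[-1.1386]
Step 7: x=[5.6601] v=[0.7660]
First v>=0 after going negative at step 7, time=2.1000

Answer: 2.1000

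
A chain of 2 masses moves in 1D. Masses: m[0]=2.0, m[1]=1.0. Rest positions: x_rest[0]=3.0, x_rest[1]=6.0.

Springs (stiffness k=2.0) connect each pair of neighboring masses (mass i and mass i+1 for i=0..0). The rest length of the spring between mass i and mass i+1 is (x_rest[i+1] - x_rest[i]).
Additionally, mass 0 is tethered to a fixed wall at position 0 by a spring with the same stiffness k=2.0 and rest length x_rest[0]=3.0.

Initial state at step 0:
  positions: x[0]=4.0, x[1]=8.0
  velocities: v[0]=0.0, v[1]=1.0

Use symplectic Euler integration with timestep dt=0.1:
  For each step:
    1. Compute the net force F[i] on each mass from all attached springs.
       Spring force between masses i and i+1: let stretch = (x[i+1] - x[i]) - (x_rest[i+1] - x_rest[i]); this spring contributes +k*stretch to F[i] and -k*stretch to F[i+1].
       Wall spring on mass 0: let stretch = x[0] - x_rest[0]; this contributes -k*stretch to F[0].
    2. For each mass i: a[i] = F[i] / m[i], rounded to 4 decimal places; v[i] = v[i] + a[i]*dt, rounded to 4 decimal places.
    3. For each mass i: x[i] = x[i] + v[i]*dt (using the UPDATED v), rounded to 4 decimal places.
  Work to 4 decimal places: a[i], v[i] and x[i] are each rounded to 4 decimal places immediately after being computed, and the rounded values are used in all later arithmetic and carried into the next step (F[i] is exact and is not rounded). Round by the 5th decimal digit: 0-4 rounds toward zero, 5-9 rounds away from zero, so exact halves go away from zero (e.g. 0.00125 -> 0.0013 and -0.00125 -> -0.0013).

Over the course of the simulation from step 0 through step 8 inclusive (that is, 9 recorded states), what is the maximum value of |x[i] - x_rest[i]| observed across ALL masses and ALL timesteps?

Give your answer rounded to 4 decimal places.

Step 0: x=[4.0000 8.0000] v=[0.0000 1.0000]
Step 1: x=[4.0000 8.0800] v=[0.0000 0.8000]
Step 2: x=[4.0008 8.1384] v=[0.0080 0.5840]
Step 3: x=[4.0030 8.1741] v=[0.0217 0.3565]
Step 4: x=[4.0069 8.1863] v=[0.0385 0.1223]
Step 5: x=[4.0125 8.1749] v=[0.0558 -0.1136]
Step 6: x=[4.0196 8.1403] v=[0.0708 -0.3461]
Step 7: x=[4.0277 8.0833] v=[0.0809 -0.5702]
Step 8: x=[4.0361 8.0052] v=[0.0837 -0.7813]
Max displacement = 2.1863

Answer: 2.1863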